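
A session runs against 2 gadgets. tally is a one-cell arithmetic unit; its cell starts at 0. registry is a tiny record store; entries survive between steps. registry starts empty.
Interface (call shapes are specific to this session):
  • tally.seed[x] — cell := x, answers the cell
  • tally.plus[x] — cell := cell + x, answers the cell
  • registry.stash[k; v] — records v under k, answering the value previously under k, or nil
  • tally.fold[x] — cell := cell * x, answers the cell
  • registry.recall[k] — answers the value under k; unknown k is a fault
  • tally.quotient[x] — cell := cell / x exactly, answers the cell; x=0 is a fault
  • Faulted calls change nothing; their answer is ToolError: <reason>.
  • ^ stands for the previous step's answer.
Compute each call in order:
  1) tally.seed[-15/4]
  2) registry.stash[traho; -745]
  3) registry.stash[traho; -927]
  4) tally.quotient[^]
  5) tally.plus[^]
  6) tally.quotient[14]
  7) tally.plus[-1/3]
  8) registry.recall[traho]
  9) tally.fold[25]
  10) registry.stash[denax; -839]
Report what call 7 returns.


Answer: -4163/12516

Derivation:
CALL seed[x=-15/4]
RET  -15/4
CALL stash[k=traho; v=-745]
RET  nil
CALL stash[k=traho; v=-927]
RET  -745
CALL quotient[x=^]
RET  3/596
CALL plus[x=^]
RET  3/298
CALL quotient[x=14]
RET  3/4172
CALL plus[x=-1/3]
RET  -4163/12516
CALL recall[k=traho]
RET  -927
CALL fold[x=25]
RET  -104075/12516
CALL stash[k=denax; v=-839]
RET  nil


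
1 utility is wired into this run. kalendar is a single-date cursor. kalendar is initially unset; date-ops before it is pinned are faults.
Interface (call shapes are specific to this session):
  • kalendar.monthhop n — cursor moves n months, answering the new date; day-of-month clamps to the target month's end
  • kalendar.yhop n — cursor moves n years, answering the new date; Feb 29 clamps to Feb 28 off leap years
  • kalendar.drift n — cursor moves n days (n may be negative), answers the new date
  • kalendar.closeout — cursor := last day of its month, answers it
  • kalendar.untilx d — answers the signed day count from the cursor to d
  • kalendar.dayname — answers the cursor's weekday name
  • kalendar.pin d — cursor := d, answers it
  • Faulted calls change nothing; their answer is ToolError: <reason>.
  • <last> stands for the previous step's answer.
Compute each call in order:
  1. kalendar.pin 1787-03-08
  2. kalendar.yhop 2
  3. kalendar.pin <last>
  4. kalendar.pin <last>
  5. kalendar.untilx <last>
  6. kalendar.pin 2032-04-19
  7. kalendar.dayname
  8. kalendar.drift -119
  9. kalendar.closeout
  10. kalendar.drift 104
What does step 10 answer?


% pin(d→1787-03-08) ~> 1787-03-08
% yhop(n→2) ~> 1789-03-08
% pin(d→<last>) ~> 1789-03-08
% pin(d→<last>) ~> 1789-03-08
% untilx(d→<last>) ~> 0
% pin(d→2032-04-19) ~> 2032-04-19
% dayname() ~> Monday
% drift(n→-119) ~> 2031-12-22
% closeout() ~> 2031-12-31
% drift(n→104) ~> 2032-04-13

Answer: 2032-04-13


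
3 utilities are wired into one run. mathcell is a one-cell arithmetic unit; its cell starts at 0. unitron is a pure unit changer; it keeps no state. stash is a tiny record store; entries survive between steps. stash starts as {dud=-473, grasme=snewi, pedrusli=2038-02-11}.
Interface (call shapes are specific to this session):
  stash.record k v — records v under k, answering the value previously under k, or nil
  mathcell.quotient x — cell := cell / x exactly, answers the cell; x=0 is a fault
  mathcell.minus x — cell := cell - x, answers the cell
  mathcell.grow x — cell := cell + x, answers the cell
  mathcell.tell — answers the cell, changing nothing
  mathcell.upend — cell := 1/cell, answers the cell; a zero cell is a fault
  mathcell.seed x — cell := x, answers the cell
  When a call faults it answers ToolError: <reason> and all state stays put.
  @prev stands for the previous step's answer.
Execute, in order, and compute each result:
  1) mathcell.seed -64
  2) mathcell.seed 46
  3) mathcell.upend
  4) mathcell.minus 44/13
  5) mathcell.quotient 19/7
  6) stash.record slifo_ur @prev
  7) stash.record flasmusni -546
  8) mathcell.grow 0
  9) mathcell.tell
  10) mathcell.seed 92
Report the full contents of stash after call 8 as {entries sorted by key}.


Answer: {dud=-473, flasmusni=-546, grasme=snewi, pedrusli=2038-02-11, slifo_ur=-14077/11362}

Derivation:
! 1. mathcell.seed(x='-64') ~> -64
! 2. mathcell.seed(x='46') ~> 46
! 3. mathcell.upend() ~> 1/46
! 4. mathcell.minus(x='44/13') ~> -2011/598
! 5. mathcell.quotient(x='19/7') ~> -14077/11362
! 6. stash.record(k='slifo_ur', v='@prev') ~> nil
! 7. stash.record(k='flasmusni', v='-546') ~> nil
! 8. mathcell.grow(x='0') ~> -14077/11362
! 9. mathcell.tell() ~> -14077/11362
! 10. mathcell.seed(x='92') ~> 92


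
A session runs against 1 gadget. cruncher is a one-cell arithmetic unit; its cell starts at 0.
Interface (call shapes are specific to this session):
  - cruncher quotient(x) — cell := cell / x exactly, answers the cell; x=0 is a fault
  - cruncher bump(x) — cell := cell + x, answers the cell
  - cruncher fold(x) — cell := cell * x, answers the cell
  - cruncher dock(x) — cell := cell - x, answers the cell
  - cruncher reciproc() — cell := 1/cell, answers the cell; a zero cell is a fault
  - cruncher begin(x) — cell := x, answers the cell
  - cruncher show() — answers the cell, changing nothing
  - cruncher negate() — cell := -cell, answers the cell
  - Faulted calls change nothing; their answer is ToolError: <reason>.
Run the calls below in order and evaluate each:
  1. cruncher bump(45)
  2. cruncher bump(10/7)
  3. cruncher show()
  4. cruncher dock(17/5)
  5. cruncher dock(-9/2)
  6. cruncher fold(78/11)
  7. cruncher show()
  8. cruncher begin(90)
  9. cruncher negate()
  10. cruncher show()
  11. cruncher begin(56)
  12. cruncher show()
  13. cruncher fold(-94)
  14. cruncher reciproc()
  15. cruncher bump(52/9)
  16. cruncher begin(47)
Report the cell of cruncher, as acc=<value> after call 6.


Answer: acc=129753/385

Derivation:
~$ cruncher bump 45
:: 45
~$ cruncher bump 10/7
:: 325/7
~$ cruncher show
:: 325/7
~$ cruncher dock 17/5
:: 1506/35
~$ cruncher dock -9/2
:: 3327/70
~$ cruncher fold 78/11
:: 129753/385
~$ cruncher show
:: 129753/385
~$ cruncher begin 90
:: 90
~$ cruncher negate
:: -90
~$ cruncher show
:: -90
~$ cruncher begin 56
:: 56
~$ cruncher show
:: 56
~$ cruncher fold -94
:: -5264
~$ cruncher reciproc
:: -1/5264
~$ cruncher bump 52/9
:: 273719/47376
~$ cruncher begin 47
:: 47


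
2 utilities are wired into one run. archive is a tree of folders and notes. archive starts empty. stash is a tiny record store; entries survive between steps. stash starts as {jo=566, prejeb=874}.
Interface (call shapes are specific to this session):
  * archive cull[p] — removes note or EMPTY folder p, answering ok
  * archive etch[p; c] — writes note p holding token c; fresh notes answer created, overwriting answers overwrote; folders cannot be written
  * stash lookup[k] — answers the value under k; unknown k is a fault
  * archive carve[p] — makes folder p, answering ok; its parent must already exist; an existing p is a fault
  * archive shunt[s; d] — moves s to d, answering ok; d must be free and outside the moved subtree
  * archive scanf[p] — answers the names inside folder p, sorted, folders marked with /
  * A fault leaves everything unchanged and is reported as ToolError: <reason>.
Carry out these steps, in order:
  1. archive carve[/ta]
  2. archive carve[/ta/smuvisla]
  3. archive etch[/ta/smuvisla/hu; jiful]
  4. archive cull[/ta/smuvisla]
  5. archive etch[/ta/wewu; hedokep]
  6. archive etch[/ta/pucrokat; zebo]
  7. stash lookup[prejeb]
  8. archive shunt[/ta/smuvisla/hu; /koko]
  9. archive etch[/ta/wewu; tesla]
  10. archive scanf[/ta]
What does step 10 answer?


Answer: [pucrokat, smuvisla/, wewu]

Derivation:
# archive carve(p: /ta) : ok
# archive carve(p: /ta/smuvisla) : ok
# archive etch(p: /ta/smuvisla/hu, c: jiful) : created
# archive cull(p: /ta/smuvisla) : ToolError: not empty
# archive etch(p: /ta/wewu, c: hedokep) : created
# archive etch(p: /ta/pucrokat, c: zebo) : created
# stash lookup(k: prejeb) : 874
# archive shunt(s: /ta/smuvisla/hu, d: /koko) : ok
# archive etch(p: /ta/wewu, c: tesla) : overwrote
# archive scanf(p: /ta) : [pucrokat, smuvisla/, wewu]


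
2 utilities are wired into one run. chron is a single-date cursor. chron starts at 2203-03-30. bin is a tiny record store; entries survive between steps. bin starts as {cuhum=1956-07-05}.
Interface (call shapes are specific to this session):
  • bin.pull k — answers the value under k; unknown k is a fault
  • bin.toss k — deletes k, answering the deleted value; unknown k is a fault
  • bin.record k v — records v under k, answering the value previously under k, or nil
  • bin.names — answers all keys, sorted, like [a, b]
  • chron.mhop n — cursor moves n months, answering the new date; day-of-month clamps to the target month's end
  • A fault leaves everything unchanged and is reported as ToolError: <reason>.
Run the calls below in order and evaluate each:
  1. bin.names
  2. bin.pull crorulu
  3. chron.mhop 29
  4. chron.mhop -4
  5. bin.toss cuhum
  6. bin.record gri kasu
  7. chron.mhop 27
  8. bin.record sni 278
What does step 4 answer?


Answer: 2205-04-30

Derivation:
Step: bin.names[]
Result: [cuhum]
Step: bin.pull[k: crorulu]
Result: ToolError: no such key crorulu
Step: chron.mhop[n: 29]
Result: 2205-08-30
Step: chron.mhop[n: -4]
Result: 2205-04-30
Step: bin.toss[k: cuhum]
Result: 1956-07-05
Step: bin.record[k: gri; v: kasu]
Result: nil
Step: chron.mhop[n: 27]
Result: 2207-07-30
Step: bin.record[k: sni; v: 278]
Result: nil


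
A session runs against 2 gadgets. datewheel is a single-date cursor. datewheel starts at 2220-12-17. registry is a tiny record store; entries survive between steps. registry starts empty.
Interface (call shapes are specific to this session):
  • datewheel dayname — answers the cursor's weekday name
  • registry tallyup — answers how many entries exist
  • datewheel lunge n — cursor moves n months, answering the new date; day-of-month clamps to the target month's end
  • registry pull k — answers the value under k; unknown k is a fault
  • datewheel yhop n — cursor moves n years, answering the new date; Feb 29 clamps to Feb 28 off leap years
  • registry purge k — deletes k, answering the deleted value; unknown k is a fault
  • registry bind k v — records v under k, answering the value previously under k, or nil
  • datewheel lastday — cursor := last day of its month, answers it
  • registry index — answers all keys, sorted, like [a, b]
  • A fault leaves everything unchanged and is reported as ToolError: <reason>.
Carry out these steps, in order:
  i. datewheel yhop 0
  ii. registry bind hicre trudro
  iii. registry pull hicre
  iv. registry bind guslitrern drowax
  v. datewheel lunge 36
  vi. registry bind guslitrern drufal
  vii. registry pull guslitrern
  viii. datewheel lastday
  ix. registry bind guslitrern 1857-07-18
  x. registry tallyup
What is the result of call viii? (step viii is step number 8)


Answer: 2223-12-31

Derivation:
==> datewheel yhop(n='0')
<== 2220-12-17
==> registry bind(k='hicre', v='trudro')
<== nil
==> registry pull(k='hicre')
<== trudro
==> registry bind(k='guslitrern', v='drowax')
<== nil
==> datewheel lunge(n='36')
<== 2223-12-17
==> registry bind(k='guslitrern', v='drufal')
<== drowax
==> registry pull(k='guslitrern')
<== drufal
==> datewheel lastday()
<== 2223-12-31
==> registry bind(k='guslitrern', v='1857-07-18')
<== drufal
==> registry tallyup()
<== 2


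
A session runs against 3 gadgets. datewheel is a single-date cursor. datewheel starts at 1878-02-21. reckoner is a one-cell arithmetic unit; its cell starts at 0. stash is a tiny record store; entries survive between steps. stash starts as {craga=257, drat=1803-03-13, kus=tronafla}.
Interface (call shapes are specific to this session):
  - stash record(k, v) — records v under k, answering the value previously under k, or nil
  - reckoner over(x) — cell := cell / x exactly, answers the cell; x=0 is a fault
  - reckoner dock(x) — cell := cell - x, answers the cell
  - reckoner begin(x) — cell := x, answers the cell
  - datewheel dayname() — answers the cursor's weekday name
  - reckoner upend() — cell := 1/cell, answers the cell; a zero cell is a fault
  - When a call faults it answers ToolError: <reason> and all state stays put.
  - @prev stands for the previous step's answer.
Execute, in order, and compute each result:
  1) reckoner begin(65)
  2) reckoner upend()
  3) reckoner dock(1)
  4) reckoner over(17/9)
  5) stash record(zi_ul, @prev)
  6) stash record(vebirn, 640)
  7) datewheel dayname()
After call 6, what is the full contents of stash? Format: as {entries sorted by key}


Answer: {craga=257, drat=1803-03-13, kus=tronafla, vebirn=640, zi_ul=-576/1105}

Derivation:
% 1. reckoner begin(x=65) -> 65
% 2. reckoner upend() -> 1/65
% 3. reckoner dock(x=1) -> -64/65
% 4. reckoner over(x=17/9) -> -576/1105
% 5. stash record(k=zi_ul, v=@prev) -> nil
% 6. stash record(k=vebirn, v=640) -> nil
% 7. datewheel dayname() -> Thursday


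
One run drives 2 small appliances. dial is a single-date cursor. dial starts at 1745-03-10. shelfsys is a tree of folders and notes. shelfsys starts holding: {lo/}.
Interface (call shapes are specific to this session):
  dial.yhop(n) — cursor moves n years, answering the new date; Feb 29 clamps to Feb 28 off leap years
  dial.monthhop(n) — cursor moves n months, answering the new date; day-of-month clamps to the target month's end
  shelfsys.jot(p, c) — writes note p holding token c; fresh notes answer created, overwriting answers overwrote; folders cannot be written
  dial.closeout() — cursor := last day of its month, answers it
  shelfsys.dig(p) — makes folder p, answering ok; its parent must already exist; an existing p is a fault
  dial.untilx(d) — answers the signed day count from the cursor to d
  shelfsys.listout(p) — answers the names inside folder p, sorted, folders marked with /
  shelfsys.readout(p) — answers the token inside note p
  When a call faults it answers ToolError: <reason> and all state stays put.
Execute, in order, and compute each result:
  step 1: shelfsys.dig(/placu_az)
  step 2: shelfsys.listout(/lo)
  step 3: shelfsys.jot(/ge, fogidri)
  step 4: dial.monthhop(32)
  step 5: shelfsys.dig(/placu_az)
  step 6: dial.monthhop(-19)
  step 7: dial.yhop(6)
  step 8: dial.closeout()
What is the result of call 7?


Answer: 1752-04-10

Derivation:
>> dig(/placu_az)
<< ok
>> listout(/lo)
<< []
>> jot(/ge, fogidri)
<< created
>> monthhop(32)
<< 1747-11-10
>> dig(/placu_az)
<< ToolError: exists
>> monthhop(-19)
<< 1746-04-10
>> yhop(6)
<< 1752-04-10
>> closeout()
<< 1752-04-30


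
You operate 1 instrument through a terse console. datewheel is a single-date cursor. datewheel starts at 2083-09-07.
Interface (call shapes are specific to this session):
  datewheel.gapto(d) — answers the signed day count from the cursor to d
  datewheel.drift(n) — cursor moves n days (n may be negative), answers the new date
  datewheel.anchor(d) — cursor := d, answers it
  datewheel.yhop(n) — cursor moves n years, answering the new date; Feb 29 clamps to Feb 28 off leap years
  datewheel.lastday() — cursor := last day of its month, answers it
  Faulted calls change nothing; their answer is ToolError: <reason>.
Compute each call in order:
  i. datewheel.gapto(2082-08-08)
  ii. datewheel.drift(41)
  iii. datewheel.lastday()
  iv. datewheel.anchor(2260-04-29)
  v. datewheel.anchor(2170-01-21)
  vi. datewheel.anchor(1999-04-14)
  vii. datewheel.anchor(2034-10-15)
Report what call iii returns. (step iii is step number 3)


-> datewheel.gapto(2082-08-08)
<- -395
-> datewheel.drift(41)
<- 2083-10-18
-> datewheel.lastday()
<- 2083-10-31
-> datewheel.anchor(2260-04-29)
<- 2260-04-29
-> datewheel.anchor(2170-01-21)
<- 2170-01-21
-> datewheel.anchor(1999-04-14)
<- 1999-04-14
-> datewheel.anchor(2034-10-15)
<- 2034-10-15

Answer: 2083-10-31


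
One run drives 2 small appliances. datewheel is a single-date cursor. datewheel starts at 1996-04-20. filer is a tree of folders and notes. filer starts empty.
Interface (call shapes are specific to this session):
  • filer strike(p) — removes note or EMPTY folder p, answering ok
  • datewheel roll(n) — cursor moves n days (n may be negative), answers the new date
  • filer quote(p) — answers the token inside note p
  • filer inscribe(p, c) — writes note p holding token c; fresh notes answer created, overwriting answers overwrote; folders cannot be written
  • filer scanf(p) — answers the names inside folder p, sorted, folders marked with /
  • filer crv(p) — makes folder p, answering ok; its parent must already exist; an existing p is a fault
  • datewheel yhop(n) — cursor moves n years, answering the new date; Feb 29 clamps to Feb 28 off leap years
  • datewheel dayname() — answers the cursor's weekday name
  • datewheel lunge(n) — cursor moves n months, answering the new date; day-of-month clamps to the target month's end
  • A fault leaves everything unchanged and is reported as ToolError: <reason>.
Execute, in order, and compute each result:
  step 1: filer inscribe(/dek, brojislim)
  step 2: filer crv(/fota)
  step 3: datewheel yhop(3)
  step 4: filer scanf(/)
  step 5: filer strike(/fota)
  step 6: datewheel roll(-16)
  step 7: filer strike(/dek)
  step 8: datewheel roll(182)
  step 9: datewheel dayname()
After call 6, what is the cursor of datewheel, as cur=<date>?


Answer: cur=1999-04-04

Derivation:
;; filer inscribe(p='/dek', c='brojislim') == created
;; filer crv(p='/fota') == ok
;; datewheel yhop(n='3') == 1999-04-20
;; filer scanf(p='/') == [dek, fota/]
;; filer strike(p='/fota') == ok
;; datewheel roll(n='-16') == 1999-04-04
;; filer strike(p='/dek') == ok
;; datewheel roll(n='182') == 1999-10-03
;; datewheel dayname() == Sunday


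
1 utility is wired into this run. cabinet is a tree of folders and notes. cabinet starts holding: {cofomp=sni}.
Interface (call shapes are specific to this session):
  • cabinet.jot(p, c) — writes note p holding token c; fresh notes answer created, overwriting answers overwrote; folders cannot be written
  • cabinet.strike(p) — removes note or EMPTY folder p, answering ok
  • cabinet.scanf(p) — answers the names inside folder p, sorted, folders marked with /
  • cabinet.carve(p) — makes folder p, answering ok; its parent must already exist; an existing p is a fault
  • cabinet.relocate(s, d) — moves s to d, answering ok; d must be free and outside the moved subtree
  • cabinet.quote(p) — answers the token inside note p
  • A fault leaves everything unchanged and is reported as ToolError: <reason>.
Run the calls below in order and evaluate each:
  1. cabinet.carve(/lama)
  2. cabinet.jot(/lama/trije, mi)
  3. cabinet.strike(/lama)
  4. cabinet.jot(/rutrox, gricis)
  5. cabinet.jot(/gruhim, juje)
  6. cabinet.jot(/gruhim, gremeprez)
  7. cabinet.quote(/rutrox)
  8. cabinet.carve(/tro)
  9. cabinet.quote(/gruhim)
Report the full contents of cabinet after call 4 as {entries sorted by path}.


Answer: {cofomp=sni, lama/, lama/trije=mi, rutrox=gricis}

Derivation:
I use carve using p→/lama: ok.
I call jot using p→/lama/trije, c→mi, which returns created.
I use strike using p→/lama, and see ToolError: not empty.
Calling jot using p→/rutrox, c→gricis: created.
Using jot using p→/gruhim, c→juje, — result: created.
Invoking jot using p→/gruhim, c→gremeprez, and get overwrote.
Calling quote using p→/rutrox, and observe gricis.
I try carve using p→/tro, — result: ok.
Next I call quote using p→/gruhim, and see gremeprez.


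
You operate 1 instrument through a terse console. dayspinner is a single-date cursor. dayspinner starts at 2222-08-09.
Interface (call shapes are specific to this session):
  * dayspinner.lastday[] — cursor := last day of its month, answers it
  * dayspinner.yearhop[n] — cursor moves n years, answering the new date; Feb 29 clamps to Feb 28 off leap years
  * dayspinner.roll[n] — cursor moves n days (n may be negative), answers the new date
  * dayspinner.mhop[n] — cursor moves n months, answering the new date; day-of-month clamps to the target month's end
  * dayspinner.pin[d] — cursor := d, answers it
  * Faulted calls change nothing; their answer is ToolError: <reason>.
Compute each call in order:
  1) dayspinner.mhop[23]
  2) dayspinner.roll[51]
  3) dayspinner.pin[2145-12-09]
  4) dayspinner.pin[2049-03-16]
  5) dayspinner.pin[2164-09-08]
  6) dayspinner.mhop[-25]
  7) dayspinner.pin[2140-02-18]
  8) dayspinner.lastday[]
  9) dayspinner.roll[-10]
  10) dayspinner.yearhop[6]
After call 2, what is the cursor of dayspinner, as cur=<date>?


! 1. mhop(n→23) ~> 2224-07-09
! 2. roll(n→51) ~> 2224-08-29
! 3. pin(d→2145-12-09) ~> 2145-12-09
! 4. pin(d→2049-03-16) ~> 2049-03-16
! 5. pin(d→2164-09-08) ~> 2164-09-08
! 6. mhop(n→-25) ~> 2162-08-08
! 7. pin(d→2140-02-18) ~> 2140-02-18
! 8. lastday() ~> 2140-02-29
! 9. roll(n→-10) ~> 2140-02-19
! 10. yearhop(n→6) ~> 2146-02-19

Answer: cur=2224-08-29


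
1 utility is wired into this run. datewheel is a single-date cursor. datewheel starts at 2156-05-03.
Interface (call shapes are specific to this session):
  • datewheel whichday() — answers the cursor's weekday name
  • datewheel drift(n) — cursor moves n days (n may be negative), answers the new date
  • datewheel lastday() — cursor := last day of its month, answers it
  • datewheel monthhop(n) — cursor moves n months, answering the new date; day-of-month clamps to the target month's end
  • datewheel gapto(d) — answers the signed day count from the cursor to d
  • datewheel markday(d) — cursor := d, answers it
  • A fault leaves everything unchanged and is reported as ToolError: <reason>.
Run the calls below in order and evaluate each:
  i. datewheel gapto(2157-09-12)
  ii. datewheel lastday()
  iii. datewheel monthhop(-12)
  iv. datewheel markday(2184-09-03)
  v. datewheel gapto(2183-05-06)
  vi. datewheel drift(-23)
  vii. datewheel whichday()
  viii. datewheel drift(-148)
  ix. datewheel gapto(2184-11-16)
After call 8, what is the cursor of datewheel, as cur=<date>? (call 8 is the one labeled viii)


;; 1. datewheel gapto(d: 2157-09-12) == 497
;; 2. datewheel lastday() == 2156-05-31
;; 3. datewheel monthhop(n: -12) == 2155-05-31
;; 4. datewheel markday(d: 2184-09-03) == 2184-09-03
;; 5. datewheel gapto(d: 2183-05-06) == -486
;; 6. datewheel drift(n: -23) == 2184-08-11
;; 7. datewheel whichday() == Wednesday
;; 8. datewheel drift(n: -148) == 2184-03-16
;; 9. datewheel gapto(d: 2184-11-16) == 245

Answer: cur=2184-03-16


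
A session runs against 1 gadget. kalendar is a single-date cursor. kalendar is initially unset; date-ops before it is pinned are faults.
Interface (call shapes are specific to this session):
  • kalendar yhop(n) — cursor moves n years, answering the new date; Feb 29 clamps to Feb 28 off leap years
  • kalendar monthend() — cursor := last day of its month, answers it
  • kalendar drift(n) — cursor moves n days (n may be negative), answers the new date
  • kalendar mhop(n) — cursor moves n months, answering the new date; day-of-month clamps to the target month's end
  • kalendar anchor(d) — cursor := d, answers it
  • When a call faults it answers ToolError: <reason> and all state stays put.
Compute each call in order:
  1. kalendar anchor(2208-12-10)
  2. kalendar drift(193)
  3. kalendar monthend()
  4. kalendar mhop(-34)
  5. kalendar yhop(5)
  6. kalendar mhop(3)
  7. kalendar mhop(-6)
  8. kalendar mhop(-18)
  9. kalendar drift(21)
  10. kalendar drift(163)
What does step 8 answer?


-- 1. kalendar anchor(d: 2208-12-10) => 2208-12-10
-- 2. kalendar drift(n: 193) => 2209-06-21
-- 3. kalendar monthend() => 2209-06-30
-- 4. kalendar mhop(n: -34) => 2206-08-30
-- 5. kalendar yhop(n: 5) => 2211-08-30
-- 6. kalendar mhop(n: 3) => 2211-11-30
-- 7. kalendar mhop(n: -6) => 2211-05-30
-- 8. kalendar mhop(n: -18) => 2209-11-30
-- 9. kalendar drift(n: 21) => 2209-12-21
-- 10. kalendar drift(n: 163) => 2210-06-02

Answer: 2209-11-30


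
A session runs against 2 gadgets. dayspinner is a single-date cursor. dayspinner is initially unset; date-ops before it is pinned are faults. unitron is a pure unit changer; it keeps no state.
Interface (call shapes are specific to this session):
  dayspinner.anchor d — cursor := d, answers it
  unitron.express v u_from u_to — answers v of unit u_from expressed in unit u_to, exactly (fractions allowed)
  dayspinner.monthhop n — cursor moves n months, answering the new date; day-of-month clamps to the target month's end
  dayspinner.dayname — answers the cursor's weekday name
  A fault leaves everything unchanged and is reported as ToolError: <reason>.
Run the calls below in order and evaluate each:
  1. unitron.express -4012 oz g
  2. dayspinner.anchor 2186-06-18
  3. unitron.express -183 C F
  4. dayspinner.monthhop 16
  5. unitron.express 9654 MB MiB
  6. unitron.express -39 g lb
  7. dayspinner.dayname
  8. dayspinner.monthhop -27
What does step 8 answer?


~$ unitron.express v: -4012 u_from: oz u_to: g
[out] -45495314711/400000
~$ dayspinner.anchor d: 2186-06-18
[out] 2186-06-18
~$ unitron.express v: -183 u_from: C u_to: F
[out] -1487/5
~$ dayspinner.monthhop n: 16
[out] 2187-10-18
~$ unitron.express v: 9654 u_from: MB u_to: MiB
[out] 75421875/8192
~$ unitron.express v: -39 u_from: g u_to: lb
[out] -3900000/45359237
~$ dayspinner.dayname
[out] Thursday
~$ dayspinner.monthhop n: -27
[out] 2185-07-18

Answer: 2185-07-18


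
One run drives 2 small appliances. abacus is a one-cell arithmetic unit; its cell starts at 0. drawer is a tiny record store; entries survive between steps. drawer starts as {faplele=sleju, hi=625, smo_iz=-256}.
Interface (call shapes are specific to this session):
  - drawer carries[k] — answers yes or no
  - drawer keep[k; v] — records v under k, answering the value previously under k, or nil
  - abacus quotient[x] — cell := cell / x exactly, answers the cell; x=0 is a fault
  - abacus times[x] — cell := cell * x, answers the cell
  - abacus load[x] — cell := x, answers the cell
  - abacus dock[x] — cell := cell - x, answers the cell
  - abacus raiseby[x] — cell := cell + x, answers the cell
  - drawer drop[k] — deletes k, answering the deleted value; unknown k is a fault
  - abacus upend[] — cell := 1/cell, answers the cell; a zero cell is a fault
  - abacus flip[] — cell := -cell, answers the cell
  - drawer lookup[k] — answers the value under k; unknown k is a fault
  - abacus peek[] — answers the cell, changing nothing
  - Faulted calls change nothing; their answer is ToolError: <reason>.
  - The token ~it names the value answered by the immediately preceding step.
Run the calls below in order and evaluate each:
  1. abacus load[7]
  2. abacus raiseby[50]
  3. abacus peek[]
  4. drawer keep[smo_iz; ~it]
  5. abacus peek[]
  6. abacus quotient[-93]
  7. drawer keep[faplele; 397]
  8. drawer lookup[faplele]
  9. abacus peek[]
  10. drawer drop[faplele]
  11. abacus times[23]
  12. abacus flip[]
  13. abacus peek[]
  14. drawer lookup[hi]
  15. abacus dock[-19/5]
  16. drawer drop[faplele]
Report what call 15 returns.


Answer: 2774/155

Derivation:
→ abacus load(7)
← 7
→ abacus raiseby(50)
← 57
→ abacus peek()
← 57
→ drawer keep(smo_iz, ~it)
← -256
→ abacus peek()
← 57
→ abacus quotient(-93)
← -19/31
→ drawer keep(faplele, 397)
← sleju
→ drawer lookup(faplele)
← 397
→ abacus peek()
← -19/31
→ drawer drop(faplele)
← 397
→ abacus times(23)
← -437/31
→ abacus flip()
← 437/31
→ abacus peek()
← 437/31
→ drawer lookup(hi)
← 625
→ abacus dock(-19/5)
← 2774/155
→ drawer drop(faplele)
← ToolError: no such key faplele


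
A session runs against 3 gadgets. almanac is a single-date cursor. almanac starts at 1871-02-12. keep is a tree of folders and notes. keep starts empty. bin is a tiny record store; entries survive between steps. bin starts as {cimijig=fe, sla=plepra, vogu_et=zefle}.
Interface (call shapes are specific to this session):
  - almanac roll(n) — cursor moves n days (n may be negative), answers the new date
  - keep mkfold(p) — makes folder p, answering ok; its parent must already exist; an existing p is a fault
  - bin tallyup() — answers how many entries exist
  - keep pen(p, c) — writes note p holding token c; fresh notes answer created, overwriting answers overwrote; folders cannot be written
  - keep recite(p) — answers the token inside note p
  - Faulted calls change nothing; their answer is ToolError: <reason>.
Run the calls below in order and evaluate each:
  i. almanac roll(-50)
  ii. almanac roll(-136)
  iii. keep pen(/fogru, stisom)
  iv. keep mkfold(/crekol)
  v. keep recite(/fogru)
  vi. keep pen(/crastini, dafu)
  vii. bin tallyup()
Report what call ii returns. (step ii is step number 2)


Answer: 1870-08-10

Derivation:
I run almanac roll on -50, — result: 1870-12-24.
Then almanac roll on -136, and observe 1870-08-10.
Then keep pen on /fogru, stisom, yielding created.
I try keep mkfold on /crekol, and observe ok.
I call keep recite on /fogru: stisom.
Then keep pen on /crastini, dafu, and observe created.
I run bin tallyup(): 3.


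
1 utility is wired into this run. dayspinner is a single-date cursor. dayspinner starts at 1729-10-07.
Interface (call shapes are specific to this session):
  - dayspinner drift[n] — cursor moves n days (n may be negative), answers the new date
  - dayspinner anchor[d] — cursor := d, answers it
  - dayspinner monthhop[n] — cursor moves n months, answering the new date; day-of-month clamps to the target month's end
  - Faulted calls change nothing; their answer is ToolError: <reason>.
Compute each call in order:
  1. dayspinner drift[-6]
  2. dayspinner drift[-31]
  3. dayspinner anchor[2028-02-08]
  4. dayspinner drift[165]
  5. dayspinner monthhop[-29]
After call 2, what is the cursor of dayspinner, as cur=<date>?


Answer: cur=1729-08-31

Derivation:
! 1. dayspinner drift(n=-6) ~> 1729-10-01
! 2. dayspinner drift(n=-31) ~> 1729-08-31
! 3. dayspinner anchor(d=2028-02-08) ~> 2028-02-08
! 4. dayspinner drift(n=165) ~> 2028-07-22
! 5. dayspinner monthhop(n=-29) ~> 2026-02-22


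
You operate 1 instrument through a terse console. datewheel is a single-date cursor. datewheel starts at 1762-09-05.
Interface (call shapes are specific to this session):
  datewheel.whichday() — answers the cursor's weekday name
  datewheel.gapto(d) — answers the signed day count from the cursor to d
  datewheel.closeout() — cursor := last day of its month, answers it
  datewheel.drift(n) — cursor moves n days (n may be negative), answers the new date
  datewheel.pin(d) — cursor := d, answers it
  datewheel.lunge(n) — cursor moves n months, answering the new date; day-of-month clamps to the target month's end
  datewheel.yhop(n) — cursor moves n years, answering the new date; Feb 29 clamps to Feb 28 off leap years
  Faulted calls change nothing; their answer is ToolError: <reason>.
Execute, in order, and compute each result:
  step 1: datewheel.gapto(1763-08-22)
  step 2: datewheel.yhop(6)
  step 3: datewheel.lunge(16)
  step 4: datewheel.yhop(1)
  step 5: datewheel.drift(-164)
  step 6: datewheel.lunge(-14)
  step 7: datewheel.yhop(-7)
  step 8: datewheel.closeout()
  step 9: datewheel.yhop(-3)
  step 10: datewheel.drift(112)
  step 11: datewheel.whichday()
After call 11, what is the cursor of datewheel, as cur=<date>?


Answer: cur=1759-09-20

Derivation:
$ gapto d→1763-08-22
[out] 351
$ yhop n→6
[out] 1768-09-05
$ lunge n→16
[out] 1770-01-05
$ yhop n→1
[out] 1771-01-05
$ drift n→-164
[out] 1770-07-25
$ lunge n→-14
[out] 1769-05-25
$ yhop n→-7
[out] 1762-05-25
$ closeout
[out] 1762-05-31
$ yhop n→-3
[out] 1759-05-31
$ drift n→112
[out] 1759-09-20
$ whichday
[out] Thursday


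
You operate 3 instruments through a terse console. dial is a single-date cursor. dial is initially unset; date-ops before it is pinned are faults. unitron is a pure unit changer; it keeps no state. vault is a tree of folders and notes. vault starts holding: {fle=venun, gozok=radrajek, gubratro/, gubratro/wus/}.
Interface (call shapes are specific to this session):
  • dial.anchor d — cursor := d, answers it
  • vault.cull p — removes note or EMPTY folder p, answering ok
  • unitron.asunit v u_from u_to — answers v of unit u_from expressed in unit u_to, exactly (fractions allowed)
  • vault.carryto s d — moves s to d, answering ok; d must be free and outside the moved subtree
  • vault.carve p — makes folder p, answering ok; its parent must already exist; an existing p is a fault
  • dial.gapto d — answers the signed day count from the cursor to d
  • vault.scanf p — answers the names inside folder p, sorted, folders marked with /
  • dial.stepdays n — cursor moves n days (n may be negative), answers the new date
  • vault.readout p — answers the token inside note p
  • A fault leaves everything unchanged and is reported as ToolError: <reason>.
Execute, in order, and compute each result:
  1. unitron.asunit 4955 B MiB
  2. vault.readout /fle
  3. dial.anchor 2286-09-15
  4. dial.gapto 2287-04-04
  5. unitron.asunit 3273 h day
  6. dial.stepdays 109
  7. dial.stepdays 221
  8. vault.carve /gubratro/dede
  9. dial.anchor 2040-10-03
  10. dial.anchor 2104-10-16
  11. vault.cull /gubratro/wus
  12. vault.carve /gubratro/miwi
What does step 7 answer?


Answer: 2287-08-11

Derivation:
! 1. unitron.asunit(v='4955', u_from='B', u_to='MiB') => 4955/1048576
! 2. vault.readout(p='/fle') => venun
! 3. dial.anchor(d='2286-09-15') => 2286-09-15
! 4. dial.gapto(d='2287-04-04') => 201
! 5. unitron.asunit(v='3273', u_from='h', u_to='day') => 1091/8
! 6. dial.stepdays(n='109') => 2287-01-02
! 7. dial.stepdays(n='221') => 2287-08-11
! 8. vault.carve(p='/gubratro/dede') => ok
! 9. dial.anchor(d='2040-10-03') => 2040-10-03
! 10. dial.anchor(d='2104-10-16') => 2104-10-16
! 11. vault.cull(p='/gubratro/wus') => ok
! 12. vault.carve(p='/gubratro/miwi') => ok


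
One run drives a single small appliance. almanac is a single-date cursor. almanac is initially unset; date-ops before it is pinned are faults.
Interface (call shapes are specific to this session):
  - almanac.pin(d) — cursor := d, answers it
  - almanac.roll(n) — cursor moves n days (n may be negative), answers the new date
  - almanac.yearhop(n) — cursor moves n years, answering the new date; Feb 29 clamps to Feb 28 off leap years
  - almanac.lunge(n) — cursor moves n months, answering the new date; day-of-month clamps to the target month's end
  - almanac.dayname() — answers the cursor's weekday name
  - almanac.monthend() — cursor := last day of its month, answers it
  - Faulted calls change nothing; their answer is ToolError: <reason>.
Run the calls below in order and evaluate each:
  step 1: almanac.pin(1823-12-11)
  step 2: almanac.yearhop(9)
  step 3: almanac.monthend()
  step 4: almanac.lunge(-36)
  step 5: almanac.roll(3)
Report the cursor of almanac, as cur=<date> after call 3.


CALL almanac.pin[d=1823-12-11]
RET  1823-12-11
CALL almanac.yearhop[n=9]
RET  1832-12-11
CALL almanac.monthend[]
RET  1832-12-31
CALL almanac.lunge[n=-36]
RET  1829-12-31
CALL almanac.roll[n=3]
RET  1830-01-03

Answer: cur=1832-12-31


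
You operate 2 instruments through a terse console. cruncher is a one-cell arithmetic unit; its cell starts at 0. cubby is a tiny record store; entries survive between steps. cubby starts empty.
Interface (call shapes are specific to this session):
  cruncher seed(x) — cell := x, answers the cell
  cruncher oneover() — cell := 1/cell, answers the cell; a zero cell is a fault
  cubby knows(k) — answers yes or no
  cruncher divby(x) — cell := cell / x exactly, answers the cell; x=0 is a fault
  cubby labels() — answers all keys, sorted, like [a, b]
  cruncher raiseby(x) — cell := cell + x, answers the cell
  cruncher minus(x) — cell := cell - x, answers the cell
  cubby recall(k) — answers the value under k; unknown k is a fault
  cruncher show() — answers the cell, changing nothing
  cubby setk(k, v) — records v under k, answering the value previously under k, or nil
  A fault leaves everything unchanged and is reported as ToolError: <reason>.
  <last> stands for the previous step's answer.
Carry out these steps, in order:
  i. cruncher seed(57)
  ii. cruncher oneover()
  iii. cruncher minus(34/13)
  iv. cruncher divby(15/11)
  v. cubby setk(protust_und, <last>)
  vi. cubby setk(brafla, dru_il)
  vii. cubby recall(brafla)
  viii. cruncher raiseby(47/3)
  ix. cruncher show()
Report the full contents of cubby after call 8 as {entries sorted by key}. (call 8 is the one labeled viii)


Now I run cruncher seed(x='57'), yielding 57.
Now I run cruncher oneover, yielding 1/57.
Now I run cruncher minus(x='34/13'), which returns -1925/741.
I use cruncher divby(x='15/11'), — result: -4235/2223.
Now I run cubby setk(k='protust_und', v='<last>'), and get nil.
Using cubby setk(k='brafla', v='dru_il'), yielding nil.
I try cubby recall(k='brafla'), giving dru_il.
I call cruncher raiseby(x='47/3'): 30592/2223.
Calling cruncher show, which returns 30592/2223.

Answer: {brafla=dru_il, protust_und=-4235/2223}


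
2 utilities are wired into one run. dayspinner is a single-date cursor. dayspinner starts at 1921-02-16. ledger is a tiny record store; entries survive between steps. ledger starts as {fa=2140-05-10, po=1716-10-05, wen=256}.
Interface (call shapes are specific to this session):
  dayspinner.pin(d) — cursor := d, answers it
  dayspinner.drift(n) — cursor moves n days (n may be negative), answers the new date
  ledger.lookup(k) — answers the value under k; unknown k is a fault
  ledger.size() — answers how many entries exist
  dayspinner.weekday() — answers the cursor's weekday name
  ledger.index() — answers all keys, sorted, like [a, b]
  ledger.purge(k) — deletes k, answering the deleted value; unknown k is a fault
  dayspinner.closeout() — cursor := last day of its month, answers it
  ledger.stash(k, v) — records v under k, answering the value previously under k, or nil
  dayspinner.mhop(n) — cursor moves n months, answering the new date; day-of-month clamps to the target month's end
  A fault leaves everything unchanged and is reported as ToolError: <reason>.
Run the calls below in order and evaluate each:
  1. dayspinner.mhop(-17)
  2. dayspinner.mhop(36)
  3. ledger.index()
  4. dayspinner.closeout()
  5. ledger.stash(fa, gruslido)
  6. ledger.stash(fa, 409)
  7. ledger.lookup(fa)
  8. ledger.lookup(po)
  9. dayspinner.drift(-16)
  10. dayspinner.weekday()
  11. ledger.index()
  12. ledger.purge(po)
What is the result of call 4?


Answer: 1922-09-30

Derivation:
# mhop(n='-17') -> 1919-09-16
# mhop(n='36') -> 1922-09-16
# index() -> [fa, po, wen]
# closeout() -> 1922-09-30
# stash(k='fa', v='gruslido') -> 2140-05-10
# stash(k='fa', v='409') -> gruslido
# lookup(k='fa') -> 409
# lookup(k='po') -> 1716-10-05
# drift(n='-16') -> 1922-09-14
# weekday() -> Thursday
# index() -> [fa, po, wen]
# purge(k='po') -> 1716-10-05


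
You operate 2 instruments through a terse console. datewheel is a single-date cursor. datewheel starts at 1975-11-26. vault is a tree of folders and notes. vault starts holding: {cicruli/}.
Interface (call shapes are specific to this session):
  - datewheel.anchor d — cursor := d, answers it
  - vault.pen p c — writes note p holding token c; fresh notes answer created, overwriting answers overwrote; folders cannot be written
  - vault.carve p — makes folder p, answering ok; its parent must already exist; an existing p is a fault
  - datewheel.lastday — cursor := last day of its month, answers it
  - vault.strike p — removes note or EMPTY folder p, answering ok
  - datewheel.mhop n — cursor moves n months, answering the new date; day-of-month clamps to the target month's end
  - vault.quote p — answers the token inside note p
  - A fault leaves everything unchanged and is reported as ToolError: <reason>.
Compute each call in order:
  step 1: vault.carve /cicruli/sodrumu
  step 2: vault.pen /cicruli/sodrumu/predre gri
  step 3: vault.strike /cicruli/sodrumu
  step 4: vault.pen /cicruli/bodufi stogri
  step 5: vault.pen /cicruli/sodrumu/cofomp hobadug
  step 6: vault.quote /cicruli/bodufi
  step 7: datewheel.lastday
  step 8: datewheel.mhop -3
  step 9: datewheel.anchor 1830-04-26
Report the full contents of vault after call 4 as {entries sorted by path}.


Answer: {cicruli/, cicruli/bodufi=stogri, cicruli/sodrumu/, cicruli/sodrumu/predre=gri}

Derivation:
·→ carve(p=/cicruli/sodrumu)
·← ok
·→ pen(p=/cicruli/sodrumu/predre, c=gri)
·← created
·→ strike(p=/cicruli/sodrumu)
·← ToolError: not empty
·→ pen(p=/cicruli/bodufi, c=stogri)
·← created
·→ pen(p=/cicruli/sodrumu/cofomp, c=hobadug)
·← created
·→ quote(p=/cicruli/bodufi)
·← stogri
·→ lastday()
·← 1975-11-30
·→ mhop(n=-3)
·← 1975-08-30
·→ anchor(d=1830-04-26)
·← 1830-04-26
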